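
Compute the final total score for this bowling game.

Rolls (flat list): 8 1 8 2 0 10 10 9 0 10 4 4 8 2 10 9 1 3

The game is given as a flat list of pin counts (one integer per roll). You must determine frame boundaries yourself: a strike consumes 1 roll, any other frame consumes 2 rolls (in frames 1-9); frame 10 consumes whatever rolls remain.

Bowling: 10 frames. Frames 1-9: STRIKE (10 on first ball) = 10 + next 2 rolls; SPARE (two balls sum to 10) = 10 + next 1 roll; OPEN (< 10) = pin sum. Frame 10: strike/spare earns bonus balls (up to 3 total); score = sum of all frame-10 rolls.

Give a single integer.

Frame 1: OPEN (8+1=9). Cumulative: 9
Frame 2: SPARE (8+2=10). 10 + next roll (0) = 10. Cumulative: 19
Frame 3: SPARE (0+10=10). 10 + next roll (10) = 20. Cumulative: 39
Frame 4: STRIKE. 10 + next two rolls (9+0) = 19. Cumulative: 58
Frame 5: OPEN (9+0=9). Cumulative: 67
Frame 6: STRIKE. 10 + next two rolls (4+4) = 18. Cumulative: 85
Frame 7: OPEN (4+4=8). Cumulative: 93
Frame 8: SPARE (8+2=10). 10 + next roll (10) = 20. Cumulative: 113
Frame 9: STRIKE. 10 + next two rolls (9+1) = 20. Cumulative: 133
Frame 10: SPARE. Sum of all frame-10 rolls (9+1+3) = 13. Cumulative: 146

Answer: 146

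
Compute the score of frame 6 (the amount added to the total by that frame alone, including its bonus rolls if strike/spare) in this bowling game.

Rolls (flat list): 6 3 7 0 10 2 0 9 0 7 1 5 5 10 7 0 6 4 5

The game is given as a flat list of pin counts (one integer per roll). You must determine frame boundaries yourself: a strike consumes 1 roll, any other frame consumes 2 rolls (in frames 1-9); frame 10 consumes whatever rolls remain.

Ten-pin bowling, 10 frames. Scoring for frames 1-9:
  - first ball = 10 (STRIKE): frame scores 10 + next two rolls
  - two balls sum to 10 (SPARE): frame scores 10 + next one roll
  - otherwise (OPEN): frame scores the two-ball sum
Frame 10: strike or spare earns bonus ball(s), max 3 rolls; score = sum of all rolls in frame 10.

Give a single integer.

Answer: 8

Derivation:
Frame 1: OPEN (6+3=9). Cumulative: 9
Frame 2: OPEN (7+0=7). Cumulative: 16
Frame 3: STRIKE. 10 + next two rolls (2+0) = 12. Cumulative: 28
Frame 4: OPEN (2+0=2). Cumulative: 30
Frame 5: OPEN (9+0=9). Cumulative: 39
Frame 6: OPEN (7+1=8). Cumulative: 47
Frame 7: SPARE (5+5=10). 10 + next roll (10) = 20. Cumulative: 67
Frame 8: STRIKE. 10 + next two rolls (7+0) = 17. Cumulative: 84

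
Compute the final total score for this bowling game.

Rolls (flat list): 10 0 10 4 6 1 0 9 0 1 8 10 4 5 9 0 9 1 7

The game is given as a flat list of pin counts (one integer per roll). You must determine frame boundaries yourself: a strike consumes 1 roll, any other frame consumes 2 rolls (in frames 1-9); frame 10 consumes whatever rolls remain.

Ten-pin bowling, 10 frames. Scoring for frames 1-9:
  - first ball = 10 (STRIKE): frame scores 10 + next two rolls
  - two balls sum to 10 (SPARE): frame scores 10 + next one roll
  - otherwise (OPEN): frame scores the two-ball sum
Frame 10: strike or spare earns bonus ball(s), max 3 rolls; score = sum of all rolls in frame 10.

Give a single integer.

Frame 1: STRIKE. 10 + next two rolls (0+10) = 20. Cumulative: 20
Frame 2: SPARE (0+10=10). 10 + next roll (4) = 14. Cumulative: 34
Frame 3: SPARE (4+6=10). 10 + next roll (1) = 11. Cumulative: 45
Frame 4: OPEN (1+0=1). Cumulative: 46
Frame 5: OPEN (9+0=9). Cumulative: 55
Frame 6: OPEN (1+8=9). Cumulative: 64
Frame 7: STRIKE. 10 + next two rolls (4+5) = 19. Cumulative: 83
Frame 8: OPEN (4+5=9). Cumulative: 92
Frame 9: OPEN (9+0=9). Cumulative: 101
Frame 10: SPARE. Sum of all frame-10 rolls (9+1+7) = 17. Cumulative: 118

Answer: 118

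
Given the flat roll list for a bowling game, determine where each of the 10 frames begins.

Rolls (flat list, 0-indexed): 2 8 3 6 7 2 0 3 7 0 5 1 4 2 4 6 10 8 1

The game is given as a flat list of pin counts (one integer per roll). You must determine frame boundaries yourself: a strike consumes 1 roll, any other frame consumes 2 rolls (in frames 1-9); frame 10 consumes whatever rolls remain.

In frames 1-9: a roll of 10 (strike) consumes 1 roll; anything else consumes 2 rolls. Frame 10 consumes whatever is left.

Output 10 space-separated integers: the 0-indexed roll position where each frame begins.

Frame 1 starts at roll index 0: rolls=2,8 (sum=10), consumes 2 rolls
Frame 2 starts at roll index 2: rolls=3,6 (sum=9), consumes 2 rolls
Frame 3 starts at roll index 4: rolls=7,2 (sum=9), consumes 2 rolls
Frame 4 starts at roll index 6: rolls=0,3 (sum=3), consumes 2 rolls
Frame 5 starts at roll index 8: rolls=7,0 (sum=7), consumes 2 rolls
Frame 6 starts at roll index 10: rolls=5,1 (sum=6), consumes 2 rolls
Frame 7 starts at roll index 12: rolls=4,2 (sum=6), consumes 2 rolls
Frame 8 starts at roll index 14: rolls=4,6 (sum=10), consumes 2 rolls
Frame 9 starts at roll index 16: roll=10 (strike), consumes 1 roll
Frame 10 starts at roll index 17: 2 remaining rolls

Answer: 0 2 4 6 8 10 12 14 16 17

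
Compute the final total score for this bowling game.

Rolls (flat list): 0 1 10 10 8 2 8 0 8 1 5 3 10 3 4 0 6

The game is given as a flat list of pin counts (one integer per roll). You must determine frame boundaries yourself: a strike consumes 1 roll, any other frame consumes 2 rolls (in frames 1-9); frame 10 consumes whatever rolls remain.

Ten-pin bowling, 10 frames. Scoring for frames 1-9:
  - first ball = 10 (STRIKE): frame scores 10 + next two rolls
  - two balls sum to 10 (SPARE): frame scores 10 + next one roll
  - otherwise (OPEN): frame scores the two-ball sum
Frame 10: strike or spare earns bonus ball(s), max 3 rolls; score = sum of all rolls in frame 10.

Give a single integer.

Answer: 122

Derivation:
Frame 1: OPEN (0+1=1). Cumulative: 1
Frame 2: STRIKE. 10 + next two rolls (10+8) = 28. Cumulative: 29
Frame 3: STRIKE. 10 + next two rolls (8+2) = 20. Cumulative: 49
Frame 4: SPARE (8+2=10). 10 + next roll (8) = 18. Cumulative: 67
Frame 5: OPEN (8+0=8). Cumulative: 75
Frame 6: OPEN (8+1=9). Cumulative: 84
Frame 7: OPEN (5+3=8). Cumulative: 92
Frame 8: STRIKE. 10 + next two rolls (3+4) = 17. Cumulative: 109
Frame 9: OPEN (3+4=7). Cumulative: 116
Frame 10: OPEN. Sum of all frame-10 rolls (0+6) = 6. Cumulative: 122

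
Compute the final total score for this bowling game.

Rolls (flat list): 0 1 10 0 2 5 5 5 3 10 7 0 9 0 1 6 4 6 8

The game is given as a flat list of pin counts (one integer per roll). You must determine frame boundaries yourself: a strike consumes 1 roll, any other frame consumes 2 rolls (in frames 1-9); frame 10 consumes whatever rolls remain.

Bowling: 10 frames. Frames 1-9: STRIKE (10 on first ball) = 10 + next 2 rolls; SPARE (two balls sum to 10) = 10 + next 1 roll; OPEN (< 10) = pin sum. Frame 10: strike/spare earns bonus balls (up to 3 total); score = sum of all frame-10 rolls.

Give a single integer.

Frame 1: OPEN (0+1=1). Cumulative: 1
Frame 2: STRIKE. 10 + next two rolls (0+2) = 12. Cumulative: 13
Frame 3: OPEN (0+2=2). Cumulative: 15
Frame 4: SPARE (5+5=10). 10 + next roll (5) = 15. Cumulative: 30
Frame 5: OPEN (5+3=8). Cumulative: 38
Frame 6: STRIKE. 10 + next two rolls (7+0) = 17. Cumulative: 55
Frame 7: OPEN (7+0=7). Cumulative: 62
Frame 8: OPEN (9+0=9). Cumulative: 71
Frame 9: OPEN (1+6=7). Cumulative: 78
Frame 10: SPARE. Sum of all frame-10 rolls (4+6+8) = 18. Cumulative: 96

Answer: 96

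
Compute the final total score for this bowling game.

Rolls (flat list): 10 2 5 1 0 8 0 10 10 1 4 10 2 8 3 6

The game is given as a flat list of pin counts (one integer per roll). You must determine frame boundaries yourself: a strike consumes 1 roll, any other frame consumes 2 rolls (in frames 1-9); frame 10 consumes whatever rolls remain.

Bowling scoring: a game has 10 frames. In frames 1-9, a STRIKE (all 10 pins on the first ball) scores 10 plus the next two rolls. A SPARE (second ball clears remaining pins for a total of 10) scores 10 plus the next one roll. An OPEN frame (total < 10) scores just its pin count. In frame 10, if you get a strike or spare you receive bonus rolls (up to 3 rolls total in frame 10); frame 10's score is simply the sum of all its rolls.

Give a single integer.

Frame 1: STRIKE. 10 + next two rolls (2+5) = 17. Cumulative: 17
Frame 2: OPEN (2+5=7). Cumulative: 24
Frame 3: OPEN (1+0=1). Cumulative: 25
Frame 4: OPEN (8+0=8). Cumulative: 33
Frame 5: STRIKE. 10 + next two rolls (10+1) = 21. Cumulative: 54
Frame 6: STRIKE. 10 + next two rolls (1+4) = 15. Cumulative: 69
Frame 7: OPEN (1+4=5). Cumulative: 74
Frame 8: STRIKE. 10 + next two rolls (2+8) = 20. Cumulative: 94
Frame 9: SPARE (2+8=10). 10 + next roll (3) = 13. Cumulative: 107
Frame 10: OPEN. Sum of all frame-10 rolls (3+6) = 9. Cumulative: 116

Answer: 116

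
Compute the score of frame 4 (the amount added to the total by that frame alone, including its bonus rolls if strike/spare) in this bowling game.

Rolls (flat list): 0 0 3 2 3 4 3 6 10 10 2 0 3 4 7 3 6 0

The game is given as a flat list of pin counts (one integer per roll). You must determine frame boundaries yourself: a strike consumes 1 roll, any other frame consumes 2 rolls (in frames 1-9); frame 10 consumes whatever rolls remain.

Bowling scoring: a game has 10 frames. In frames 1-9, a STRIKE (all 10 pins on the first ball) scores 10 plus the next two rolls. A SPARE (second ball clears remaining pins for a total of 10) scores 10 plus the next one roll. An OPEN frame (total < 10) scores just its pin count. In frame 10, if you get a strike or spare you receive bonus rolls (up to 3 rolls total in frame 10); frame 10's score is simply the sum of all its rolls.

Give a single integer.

Frame 1: OPEN (0+0=0). Cumulative: 0
Frame 2: OPEN (3+2=5). Cumulative: 5
Frame 3: OPEN (3+4=7). Cumulative: 12
Frame 4: OPEN (3+6=9). Cumulative: 21
Frame 5: STRIKE. 10 + next two rolls (10+2) = 22. Cumulative: 43
Frame 6: STRIKE. 10 + next two rolls (2+0) = 12. Cumulative: 55

Answer: 9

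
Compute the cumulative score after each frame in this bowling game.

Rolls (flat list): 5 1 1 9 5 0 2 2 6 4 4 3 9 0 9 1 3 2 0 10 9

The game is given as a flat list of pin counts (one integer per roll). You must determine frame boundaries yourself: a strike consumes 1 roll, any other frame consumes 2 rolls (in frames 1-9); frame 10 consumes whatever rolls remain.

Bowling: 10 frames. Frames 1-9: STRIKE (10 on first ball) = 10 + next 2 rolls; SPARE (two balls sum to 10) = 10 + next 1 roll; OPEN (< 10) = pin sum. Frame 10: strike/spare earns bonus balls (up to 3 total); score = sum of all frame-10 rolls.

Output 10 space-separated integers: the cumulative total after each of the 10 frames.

Frame 1: OPEN (5+1=6). Cumulative: 6
Frame 2: SPARE (1+9=10). 10 + next roll (5) = 15. Cumulative: 21
Frame 3: OPEN (5+0=5). Cumulative: 26
Frame 4: OPEN (2+2=4). Cumulative: 30
Frame 5: SPARE (6+4=10). 10 + next roll (4) = 14. Cumulative: 44
Frame 6: OPEN (4+3=7). Cumulative: 51
Frame 7: OPEN (9+0=9). Cumulative: 60
Frame 8: SPARE (9+1=10). 10 + next roll (3) = 13. Cumulative: 73
Frame 9: OPEN (3+2=5). Cumulative: 78
Frame 10: SPARE. Sum of all frame-10 rolls (0+10+9) = 19. Cumulative: 97

Answer: 6 21 26 30 44 51 60 73 78 97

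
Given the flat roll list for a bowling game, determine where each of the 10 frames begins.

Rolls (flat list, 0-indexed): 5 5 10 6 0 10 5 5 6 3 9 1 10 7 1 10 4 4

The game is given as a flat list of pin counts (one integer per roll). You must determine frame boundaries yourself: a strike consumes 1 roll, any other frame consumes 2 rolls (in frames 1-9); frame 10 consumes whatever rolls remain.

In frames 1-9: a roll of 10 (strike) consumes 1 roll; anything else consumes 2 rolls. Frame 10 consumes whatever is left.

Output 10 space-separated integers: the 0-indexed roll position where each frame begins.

Frame 1 starts at roll index 0: rolls=5,5 (sum=10), consumes 2 rolls
Frame 2 starts at roll index 2: roll=10 (strike), consumes 1 roll
Frame 3 starts at roll index 3: rolls=6,0 (sum=6), consumes 2 rolls
Frame 4 starts at roll index 5: roll=10 (strike), consumes 1 roll
Frame 5 starts at roll index 6: rolls=5,5 (sum=10), consumes 2 rolls
Frame 6 starts at roll index 8: rolls=6,3 (sum=9), consumes 2 rolls
Frame 7 starts at roll index 10: rolls=9,1 (sum=10), consumes 2 rolls
Frame 8 starts at roll index 12: roll=10 (strike), consumes 1 roll
Frame 9 starts at roll index 13: rolls=7,1 (sum=8), consumes 2 rolls
Frame 10 starts at roll index 15: 3 remaining rolls

Answer: 0 2 3 5 6 8 10 12 13 15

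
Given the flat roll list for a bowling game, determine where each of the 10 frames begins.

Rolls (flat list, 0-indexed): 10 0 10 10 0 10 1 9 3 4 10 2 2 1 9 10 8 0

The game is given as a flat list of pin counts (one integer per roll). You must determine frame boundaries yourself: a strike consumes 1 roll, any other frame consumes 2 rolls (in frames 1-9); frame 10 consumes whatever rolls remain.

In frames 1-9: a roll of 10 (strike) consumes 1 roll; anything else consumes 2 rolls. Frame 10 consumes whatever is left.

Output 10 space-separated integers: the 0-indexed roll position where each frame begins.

Frame 1 starts at roll index 0: roll=10 (strike), consumes 1 roll
Frame 2 starts at roll index 1: rolls=0,10 (sum=10), consumes 2 rolls
Frame 3 starts at roll index 3: roll=10 (strike), consumes 1 roll
Frame 4 starts at roll index 4: rolls=0,10 (sum=10), consumes 2 rolls
Frame 5 starts at roll index 6: rolls=1,9 (sum=10), consumes 2 rolls
Frame 6 starts at roll index 8: rolls=3,4 (sum=7), consumes 2 rolls
Frame 7 starts at roll index 10: roll=10 (strike), consumes 1 roll
Frame 8 starts at roll index 11: rolls=2,2 (sum=4), consumes 2 rolls
Frame 9 starts at roll index 13: rolls=1,9 (sum=10), consumes 2 rolls
Frame 10 starts at roll index 15: 3 remaining rolls

Answer: 0 1 3 4 6 8 10 11 13 15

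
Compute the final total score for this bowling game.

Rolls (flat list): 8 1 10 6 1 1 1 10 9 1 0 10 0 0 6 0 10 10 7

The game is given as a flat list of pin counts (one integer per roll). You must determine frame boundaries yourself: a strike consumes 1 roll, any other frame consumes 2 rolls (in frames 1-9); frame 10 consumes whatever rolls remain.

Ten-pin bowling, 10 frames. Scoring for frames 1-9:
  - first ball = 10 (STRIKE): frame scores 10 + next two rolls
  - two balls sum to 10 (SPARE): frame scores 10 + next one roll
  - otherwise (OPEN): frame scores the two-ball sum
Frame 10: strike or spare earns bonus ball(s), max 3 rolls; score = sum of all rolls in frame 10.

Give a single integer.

Answer: 108

Derivation:
Frame 1: OPEN (8+1=9). Cumulative: 9
Frame 2: STRIKE. 10 + next two rolls (6+1) = 17. Cumulative: 26
Frame 3: OPEN (6+1=7). Cumulative: 33
Frame 4: OPEN (1+1=2). Cumulative: 35
Frame 5: STRIKE. 10 + next two rolls (9+1) = 20. Cumulative: 55
Frame 6: SPARE (9+1=10). 10 + next roll (0) = 10. Cumulative: 65
Frame 7: SPARE (0+10=10). 10 + next roll (0) = 10. Cumulative: 75
Frame 8: OPEN (0+0=0). Cumulative: 75
Frame 9: OPEN (6+0=6). Cumulative: 81
Frame 10: STRIKE. Sum of all frame-10 rolls (10+10+7) = 27. Cumulative: 108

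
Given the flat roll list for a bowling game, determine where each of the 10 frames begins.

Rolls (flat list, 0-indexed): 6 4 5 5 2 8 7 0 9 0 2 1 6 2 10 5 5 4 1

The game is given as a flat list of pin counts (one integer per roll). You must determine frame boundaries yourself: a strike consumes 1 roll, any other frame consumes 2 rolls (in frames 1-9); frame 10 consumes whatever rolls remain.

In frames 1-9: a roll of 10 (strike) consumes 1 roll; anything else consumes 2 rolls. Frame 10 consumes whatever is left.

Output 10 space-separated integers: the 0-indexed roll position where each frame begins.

Answer: 0 2 4 6 8 10 12 14 15 17

Derivation:
Frame 1 starts at roll index 0: rolls=6,4 (sum=10), consumes 2 rolls
Frame 2 starts at roll index 2: rolls=5,5 (sum=10), consumes 2 rolls
Frame 3 starts at roll index 4: rolls=2,8 (sum=10), consumes 2 rolls
Frame 4 starts at roll index 6: rolls=7,0 (sum=7), consumes 2 rolls
Frame 5 starts at roll index 8: rolls=9,0 (sum=9), consumes 2 rolls
Frame 6 starts at roll index 10: rolls=2,1 (sum=3), consumes 2 rolls
Frame 7 starts at roll index 12: rolls=6,2 (sum=8), consumes 2 rolls
Frame 8 starts at roll index 14: roll=10 (strike), consumes 1 roll
Frame 9 starts at roll index 15: rolls=5,5 (sum=10), consumes 2 rolls
Frame 10 starts at roll index 17: 2 remaining rolls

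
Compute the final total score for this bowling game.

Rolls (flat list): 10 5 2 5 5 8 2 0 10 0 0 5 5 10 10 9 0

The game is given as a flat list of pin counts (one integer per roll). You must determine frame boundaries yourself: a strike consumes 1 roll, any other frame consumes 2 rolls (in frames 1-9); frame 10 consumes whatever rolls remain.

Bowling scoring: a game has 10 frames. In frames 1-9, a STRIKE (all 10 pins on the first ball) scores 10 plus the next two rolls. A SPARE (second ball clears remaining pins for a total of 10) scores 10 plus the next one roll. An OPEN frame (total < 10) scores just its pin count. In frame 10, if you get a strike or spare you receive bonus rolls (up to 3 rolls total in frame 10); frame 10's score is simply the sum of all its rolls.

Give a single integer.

Answer: 139

Derivation:
Frame 1: STRIKE. 10 + next two rolls (5+2) = 17. Cumulative: 17
Frame 2: OPEN (5+2=7). Cumulative: 24
Frame 3: SPARE (5+5=10). 10 + next roll (8) = 18. Cumulative: 42
Frame 4: SPARE (8+2=10). 10 + next roll (0) = 10. Cumulative: 52
Frame 5: SPARE (0+10=10). 10 + next roll (0) = 10. Cumulative: 62
Frame 6: OPEN (0+0=0). Cumulative: 62
Frame 7: SPARE (5+5=10). 10 + next roll (10) = 20. Cumulative: 82
Frame 8: STRIKE. 10 + next two rolls (10+9) = 29. Cumulative: 111
Frame 9: STRIKE. 10 + next two rolls (9+0) = 19. Cumulative: 130
Frame 10: OPEN. Sum of all frame-10 rolls (9+0) = 9. Cumulative: 139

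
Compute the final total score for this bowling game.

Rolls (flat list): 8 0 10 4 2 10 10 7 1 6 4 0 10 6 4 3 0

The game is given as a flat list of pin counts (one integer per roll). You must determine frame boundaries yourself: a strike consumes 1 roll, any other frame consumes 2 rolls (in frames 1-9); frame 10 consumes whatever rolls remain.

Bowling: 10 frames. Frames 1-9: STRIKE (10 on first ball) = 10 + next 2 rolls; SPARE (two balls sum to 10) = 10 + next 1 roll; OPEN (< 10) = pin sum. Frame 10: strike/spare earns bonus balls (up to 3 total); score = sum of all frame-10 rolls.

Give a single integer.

Answer: 125

Derivation:
Frame 1: OPEN (8+0=8). Cumulative: 8
Frame 2: STRIKE. 10 + next two rolls (4+2) = 16. Cumulative: 24
Frame 3: OPEN (4+2=6). Cumulative: 30
Frame 4: STRIKE. 10 + next two rolls (10+7) = 27. Cumulative: 57
Frame 5: STRIKE. 10 + next two rolls (7+1) = 18. Cumulative: 75
Frame 6: OPEN (7+1=8). Cumulative: 83
Frame 7: SPARE (6+4=10). 10 + next roll (0) = 10. Cumulative: 93
Frame 8: SPARE (0+10=10). 10 + next roll (6) = 16. Cumulative: 109
Frame 9: SPARE (6+4=10). 10 + next roll (3) = 13. Cumulative: 122
Frame 10: OPEN. Sum of all frame-10 rolls (3+0) = 3. Cumulative: 125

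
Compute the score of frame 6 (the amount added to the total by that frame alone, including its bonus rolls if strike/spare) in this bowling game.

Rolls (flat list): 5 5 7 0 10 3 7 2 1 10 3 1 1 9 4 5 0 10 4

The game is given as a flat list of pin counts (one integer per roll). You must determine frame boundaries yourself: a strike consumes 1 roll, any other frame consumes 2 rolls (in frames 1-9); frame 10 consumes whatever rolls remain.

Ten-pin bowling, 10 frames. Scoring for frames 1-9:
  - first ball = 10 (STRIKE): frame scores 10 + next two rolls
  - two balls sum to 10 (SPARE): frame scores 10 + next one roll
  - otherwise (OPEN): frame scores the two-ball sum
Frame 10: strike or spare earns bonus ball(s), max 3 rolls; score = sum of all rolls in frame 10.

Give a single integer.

Answer: 14

Derivation:
Frame 1: SPARE (5+5=10). 10 + next roll (7) = 17. Cumulative: 17
Frame 2: OPEN (7+0=7). Cumulative: 24
Frame 3: STRIKE. 10 + next two rolls (3+7) = 20. Cumulative: 44
Frame 4: SPARE (3+7=10). 10 + next roll (2) = 12. Cumulative: 56
Frame 5: OPEN (2+1=3). Cumulative: 59
Frame 6: STRIKE. 10 + next two rolls (3+1) = 14. Cumulative: 73
Frame 7: OPEN (3+1=4). Cumulative: 77
Frame 8: SPARE (1+9=10). 10 + next roll (4) = 14. Cumulative: 91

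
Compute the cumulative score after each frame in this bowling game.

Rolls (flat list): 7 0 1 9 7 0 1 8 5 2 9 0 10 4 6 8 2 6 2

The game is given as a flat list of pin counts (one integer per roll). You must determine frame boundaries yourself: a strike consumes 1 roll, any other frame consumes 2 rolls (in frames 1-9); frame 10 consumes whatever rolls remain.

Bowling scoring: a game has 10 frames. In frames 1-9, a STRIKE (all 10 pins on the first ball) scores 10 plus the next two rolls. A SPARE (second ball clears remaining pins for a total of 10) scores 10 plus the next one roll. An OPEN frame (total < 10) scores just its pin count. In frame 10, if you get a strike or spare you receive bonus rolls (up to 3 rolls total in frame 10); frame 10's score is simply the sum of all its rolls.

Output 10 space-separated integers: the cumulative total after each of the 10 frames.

Frame 1: OPEN (7+0=7). Cumulative: 7
Frame 2: SPARE (1+9=10). 10 + next roll (7) = 17. Cumulative: 24
Frame 3: OPEN (7+0=7). Cumulative: 31
Frame 4: OPEN (1+8=9). Cumulative: 40
Frame 5: OPEN (5+2=7). Cumulative: 47
Frame 6: OPEN (9+0=9). Cumulative: 56
Frame 7: STRIKE. 10 + next two rolls (4+6) = 20. Cumulative: 76
Frame 8: SPARE (4+6=10). 10 + next roll (8) = 18. Cumulative: 94
Frame 9: SPARE (8+2=10). 10 + next roll (6) = 16. Cumulative: 110
Frame 10: OPEN. Sum of all frame-10 rolls (6+2) = 8. Cumulative: 118

Answer: 7 24 31 40 47 56 76 94 110 118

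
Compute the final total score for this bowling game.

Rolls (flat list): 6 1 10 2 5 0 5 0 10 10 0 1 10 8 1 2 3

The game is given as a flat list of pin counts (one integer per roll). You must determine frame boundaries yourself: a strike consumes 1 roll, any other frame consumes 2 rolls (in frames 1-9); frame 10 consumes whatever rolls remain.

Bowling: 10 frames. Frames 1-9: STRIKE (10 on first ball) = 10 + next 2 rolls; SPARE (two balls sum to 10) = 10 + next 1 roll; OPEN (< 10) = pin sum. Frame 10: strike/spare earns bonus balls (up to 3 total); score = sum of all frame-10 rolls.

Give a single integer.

Frame 1: OPEN (6+1=7). Cumulative: 7
Frame 2: STRIKE. 10 + next two rolls (2+5) = 17. Cumulative: 24
Frame 3: OPEN (2+5=7). Cumulative: 31
Frame 4: OPEN (0+5=5). Cumulative: 36
Frame 5: SPARE (0+10=10). 10 + next roll (10) = 20. Cumulative: 56
Frame 6: STRIKE. 10 + next two rolls (0+1) = 11. Cumulative: 67
Frame 7: OPEN (0+1=1). Cumulative: 68
Frame 8: STRIKE. 10 + next two rolls (8+1) = 19. Cumulative: 87
Frame 9: OPEN (8+1=9). Cumulative: 96
Frame 10: OPEN. Sum of all frame-10 rolls (2+3) = 5. Cumulative: 101

Answer: 101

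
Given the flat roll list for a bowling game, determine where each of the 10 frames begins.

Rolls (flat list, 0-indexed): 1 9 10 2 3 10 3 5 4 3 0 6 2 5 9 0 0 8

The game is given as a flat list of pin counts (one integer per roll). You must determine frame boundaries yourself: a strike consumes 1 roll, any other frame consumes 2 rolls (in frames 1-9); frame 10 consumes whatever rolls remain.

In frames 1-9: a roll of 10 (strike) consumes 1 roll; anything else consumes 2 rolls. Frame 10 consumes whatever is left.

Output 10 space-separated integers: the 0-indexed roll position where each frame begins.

Frame 1 starts at roll index 0: rolls=1,9 (sum=10), consumes 2 rolls
Frame 2 starts at roll index 2: roll=10 (strike), consumes 1 roll
Frame 3 starts at roll index 3: rolls=2,3 (sum=5), consumes 2 rolls
Frame 4 starts at roll index 5: roll=10 (strike), consumes 1 roll
Frame 5 starts at roll index 6: rolls=3,5 (sum=8), consumes 2 rolls
Frame 6 starts at roll index 8: rolls=4,3 (sum=7), consumes 2 rolls
Frame 7 starts at roll index 10: rolls=0,6 (sum=6), consumes 2 rolls
Frame 8 starts at roll index 12: rolls=2,5 (sum=7), consumes 2 rolls
Frame 9 starts at roll index 14: rolls=9,0 (sum=9), consumes 2 rolls
Frame 10 starts at roll index 16: 2 remaining rolls

Answer: 0 2 3 5 6 8 10 12 14 16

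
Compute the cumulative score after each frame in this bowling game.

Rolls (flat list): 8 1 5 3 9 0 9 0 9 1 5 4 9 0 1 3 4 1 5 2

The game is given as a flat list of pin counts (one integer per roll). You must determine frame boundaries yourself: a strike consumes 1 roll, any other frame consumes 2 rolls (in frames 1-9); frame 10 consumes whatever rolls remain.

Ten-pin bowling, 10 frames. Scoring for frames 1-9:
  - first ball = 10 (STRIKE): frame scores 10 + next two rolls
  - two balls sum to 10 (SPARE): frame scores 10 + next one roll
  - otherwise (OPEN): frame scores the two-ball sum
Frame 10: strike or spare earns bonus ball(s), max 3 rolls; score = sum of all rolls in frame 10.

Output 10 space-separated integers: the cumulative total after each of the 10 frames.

Frame 1: OPEN (8+1=9). Cumulative: 9
Frame 2: OPEN (5+3=8). Cumulative: 17
Frame 3: OPEN (9+0=9). Cumulative: 26
Frame 4: OPEN (9+0=9). Cumulative: 35
Frame 5: SPARE (9+1=10). 10 + next roll (5) = 15. Cumulative: 50
Frame 6: OPEN (5+4=9). Cumulative: 59
Frame 7: OPEN (9+0=9). Cumulative: 68
Frame 8: OPEN (1+3=4). Cumulative: 72
Frame 9: OPEN (4+1=5). Cumulative: 77
Frame 10: OPEN. Sum of all frame-10 rolls (5+2) = 7. Cumulative: 84

Answer: 9 17 26 35 50 59 68 72 77 84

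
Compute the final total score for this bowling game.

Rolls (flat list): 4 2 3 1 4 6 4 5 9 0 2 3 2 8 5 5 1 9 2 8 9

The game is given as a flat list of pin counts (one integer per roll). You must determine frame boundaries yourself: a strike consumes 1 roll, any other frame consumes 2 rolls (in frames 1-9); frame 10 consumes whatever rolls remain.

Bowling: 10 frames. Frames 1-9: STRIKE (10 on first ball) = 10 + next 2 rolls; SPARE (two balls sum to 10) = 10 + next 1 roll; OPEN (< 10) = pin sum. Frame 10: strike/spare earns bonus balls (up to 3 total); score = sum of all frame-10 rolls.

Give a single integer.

Frame 1: OPEN (4+2=6). Cumulative: 6
Frame 2: OPEN (3+1=4). Cumulative: 10
Frame 3: SPARE (4+6=10). 10 + next roll (4) = 14. Cumulative: 24
Frame 4: OPEN (4+5=9). Cumulative: 33
Frame 5: OPEN (9+0=9). Cumulative: 42
Frame 6: OPEN (2+3=5). Cumulative: 47
Frame 7: SPARE (2+8=10). 10 + next roll (5) = 15. Cumulative: 62
Frame 8: SPARE (5+5=10). 10 + next roll (1) = 11. Cumulative: 73
Frame 9: SPARE (1+9=10). 10 + next roll (2) = 12. Cumulative: 85
Frame 10: SPARE. Sum of all frame-10 rolls (2+8+9) = 19. Cumulative: 104

Answer: 104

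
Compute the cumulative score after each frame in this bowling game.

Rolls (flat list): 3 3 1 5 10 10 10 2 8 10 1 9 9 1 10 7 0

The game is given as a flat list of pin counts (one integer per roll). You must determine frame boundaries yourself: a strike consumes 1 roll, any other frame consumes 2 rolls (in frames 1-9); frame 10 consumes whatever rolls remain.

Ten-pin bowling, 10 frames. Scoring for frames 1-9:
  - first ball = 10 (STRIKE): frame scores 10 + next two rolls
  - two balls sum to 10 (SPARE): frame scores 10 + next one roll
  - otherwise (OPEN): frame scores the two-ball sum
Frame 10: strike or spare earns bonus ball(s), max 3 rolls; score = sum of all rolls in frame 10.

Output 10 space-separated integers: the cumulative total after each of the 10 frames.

Frame 1: OPEN (3+3=6). Cumulative: 6
Frame 2: OPEN (1+5=6). Cumulative: 12
Frame 3: STRIKE. 10 + next two rolls (10+10) = 30. Cumulative: 42
Frame 4: STRIKE. 10 + next two rolls (10+2) = 22. Cumulative: 64
Frame 5: STRIKE. 10 + next two rolls (2+8) = 20. Cumulative: 84
Frame 6: SPARE (2+8=10). 10 + next roll (10) = 20. Cumulative: 104
Frame 7: STRIKE. 10 + next two rolls (1+9) = 20. Cumulative: 124
Frame 8: SPARE (1+9=10). 10 + next roll (9) = 19. Cumulative: 143
Frame 9: SPARE (9+1=10). 10 + next roll (10) = 20. Cumulative: 163
Frame 10: STRIKE. Sum of all frame-10 rolls (10+7+0) = 17. Cumulative: 180

Answer: 6 12 42 64 84 104 124 143 163 180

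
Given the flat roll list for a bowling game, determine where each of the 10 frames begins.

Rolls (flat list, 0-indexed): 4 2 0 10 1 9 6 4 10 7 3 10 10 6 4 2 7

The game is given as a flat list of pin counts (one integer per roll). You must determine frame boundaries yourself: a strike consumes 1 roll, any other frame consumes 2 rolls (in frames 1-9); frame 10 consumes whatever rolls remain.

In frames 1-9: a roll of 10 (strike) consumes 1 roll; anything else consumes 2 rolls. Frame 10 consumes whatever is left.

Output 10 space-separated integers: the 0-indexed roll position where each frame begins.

Frame 1 starts at roll index 0: rolls=4,2 (sum=6), consumes 2 rolls
Frame 2 starts at roll index 2: rolls=0,10 (sum=10), consumes 2 rolls
Frame 3 starts at roll index 4: rolls=1,9 (sum=10), consumes 2 rolls
Frame 4 starts at roll index 6: rolls=6,4 (sum=10), consumes 2 rolls
Frame 5 starts at roll index 8: roll=10 (strike), consumes 1 roll
Frame 6 starts at roll index 9: rolls=7,3 (sum=10), consumes 2 rolls
Frame 7 starts at roll index 11: roll=10 (strike), consumes 1 roll
Frame 8 starts at roll index 12: roll=10 (strike), consumes 1 roll
Frame 9 starts at roll index 13: rolls=6,4 (sum=10), consumes 2 rolls
Frame 10 starts at roll index 15: 2 remaining rolls

Answer: 0 2 4 6 8 9 11 12 13 15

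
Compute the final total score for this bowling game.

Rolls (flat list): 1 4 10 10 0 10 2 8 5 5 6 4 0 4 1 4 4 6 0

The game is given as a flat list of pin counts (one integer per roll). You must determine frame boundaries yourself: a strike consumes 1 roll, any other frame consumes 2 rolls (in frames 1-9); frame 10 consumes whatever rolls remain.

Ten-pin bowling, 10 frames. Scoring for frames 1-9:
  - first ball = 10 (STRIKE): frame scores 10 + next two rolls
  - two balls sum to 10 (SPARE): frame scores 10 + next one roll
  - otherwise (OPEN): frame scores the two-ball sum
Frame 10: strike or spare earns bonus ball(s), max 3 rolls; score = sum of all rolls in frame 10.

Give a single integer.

Frame 1: OPEN (1+4=5). Cumulative: 5
Frame 2: STRIKE. 10 + next two rolls (10+0) = 20. Cumulative: 25
Frame 3: STRIKE. 10 + next two rolls (0+10) = 20. Cumulative: 45
Frame 4: SPARE (0+10=10). 10 + next roll (2) = 12. Cumulative: 57
Frame 5: SPARE (2+8=10). 10 + next roll (5) = 15. Cumulative: 72
Frame 6: SPARE (5+5=10). 10 + next roll (6) = 16. Cumulative: 88
Frame 7: SPARE (6+4=10). 10 + next roll (0) = 10. Cumulative: 98
Frame 8: OPEN (0+4=4). Cumulative: 102
Frame 9: OPEN (1+4=5). Cumulative: 107
Frame 10: SPARE. Sum of all frame-10 rolls (4+6+0) = 10. Cumulative: 117

Answer: 117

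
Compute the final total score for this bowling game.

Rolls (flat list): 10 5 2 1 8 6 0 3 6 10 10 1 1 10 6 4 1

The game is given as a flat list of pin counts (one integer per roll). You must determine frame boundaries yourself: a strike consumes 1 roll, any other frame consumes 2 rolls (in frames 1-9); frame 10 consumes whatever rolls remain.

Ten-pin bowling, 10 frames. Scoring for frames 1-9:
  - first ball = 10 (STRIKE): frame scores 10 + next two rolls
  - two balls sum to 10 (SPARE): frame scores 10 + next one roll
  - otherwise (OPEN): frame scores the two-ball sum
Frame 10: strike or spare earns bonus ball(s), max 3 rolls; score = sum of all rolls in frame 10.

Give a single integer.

Answer: 114

Derivation:
Frame 1: STRIKE. 10 + next two rolls (5+2) = 17. Cumulative: 17
Frame 2: OPEN (5+2=7). Cumulative: 24
Frame 3: OPEN (1+8=9). Cumulative: 33
Frame 4: OPEN (6+0=6). Cumulative: 39
Frame 5: OPEN (3+6=9). Cumulative: 48
Frame 6: STRIKE. 10 + next two rolls (10+1) = 21. Cumulative: 69
Frame 7: STRIKE. 10 + next two rolls (1+1) = 12. Cumulative: 81
Frame 8: OPEN (1+1=2). Cumulative: 83
Frame 9: STRIKE. 10 + next two rolls (6+4) = 20. Cumulative: 103
Frame 10: SPARE. Sum of all frame-10 rolls (6+4+1) = 11. Cumulative: 114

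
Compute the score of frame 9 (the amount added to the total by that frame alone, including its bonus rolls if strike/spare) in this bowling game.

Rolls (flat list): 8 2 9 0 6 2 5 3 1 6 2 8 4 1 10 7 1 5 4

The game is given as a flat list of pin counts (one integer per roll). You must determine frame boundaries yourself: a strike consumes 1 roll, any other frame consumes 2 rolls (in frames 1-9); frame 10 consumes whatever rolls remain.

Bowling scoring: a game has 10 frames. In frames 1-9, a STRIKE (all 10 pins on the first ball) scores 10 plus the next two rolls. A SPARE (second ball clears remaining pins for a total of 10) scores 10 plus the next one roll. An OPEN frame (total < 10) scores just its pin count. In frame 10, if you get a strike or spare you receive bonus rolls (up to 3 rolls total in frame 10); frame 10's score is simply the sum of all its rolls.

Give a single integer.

Answer: 8

Derivation:
Frame 1: SPARE (8+2=10). 10 + next roll (9) = 19. Cumulative: 19
Frame 2: OPEN (9+0=9). Cumulative: 28
Frame 3: OPEN (6+2=8). Cumulative: 36
Frame 4: OPEN (5+3=8). Cumulative: 44
Frame 5: OPEN (1+6=7). Cumulative: 51
Frame 6: SPARE (2+8=10). 10 + next roll (4) = 14. Cumulative: 65
Frame 7: OPEN (4+1=5). Cumulative: 70
Frame 8: STRIKE. 10 + next two rolls (7+1) = 18. Cumulative: 88
Frame 9: OPEN (7+1=8). Cumulative: 96
Frame 10: OPEN. Sum of all frame-10 rolls (5+4) = 9. Cumulative: 105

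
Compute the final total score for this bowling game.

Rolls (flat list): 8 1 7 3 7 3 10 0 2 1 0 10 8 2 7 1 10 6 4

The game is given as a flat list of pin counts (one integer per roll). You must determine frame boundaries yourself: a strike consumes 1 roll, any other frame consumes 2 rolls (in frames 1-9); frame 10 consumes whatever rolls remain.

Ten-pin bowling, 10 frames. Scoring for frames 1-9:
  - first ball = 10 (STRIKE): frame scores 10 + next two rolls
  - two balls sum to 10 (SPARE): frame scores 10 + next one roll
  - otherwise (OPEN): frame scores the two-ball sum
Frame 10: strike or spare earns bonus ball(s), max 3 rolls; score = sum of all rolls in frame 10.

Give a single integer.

Frame 1: OPEN (8+1=9). Cumulative: 9
Frame 2: SPARE (7+3=10). 10 + next roll (7) = 17. Cumulative: 26
Frame 3: SPARE (7+3=10). 10 + next roll (10) = 20. Cumulative: 46
Frame 4: STRIKE. 10 + next two rolls (0+2) = 12. Cumulative: 58
Frame 5: OPEN (0+2=2). Cumulative: 60
Frame 6: OPEN (1+0=1). Cumulative: 61
Frame 7: STRIKE. 10 + next two rolls (8+2) = 20. Cumulative: 81
Frame 8: SPARE (8+2=10). 10 + next roll (7) = 17. Cumulative: 98
Frame 9: OPEN (7+1=8). Cumulative: 106
Frame 10: STRIKE. Sum of all frame-10 rolls (10+6+4) = 20. Cumulative: 126

Answer: 126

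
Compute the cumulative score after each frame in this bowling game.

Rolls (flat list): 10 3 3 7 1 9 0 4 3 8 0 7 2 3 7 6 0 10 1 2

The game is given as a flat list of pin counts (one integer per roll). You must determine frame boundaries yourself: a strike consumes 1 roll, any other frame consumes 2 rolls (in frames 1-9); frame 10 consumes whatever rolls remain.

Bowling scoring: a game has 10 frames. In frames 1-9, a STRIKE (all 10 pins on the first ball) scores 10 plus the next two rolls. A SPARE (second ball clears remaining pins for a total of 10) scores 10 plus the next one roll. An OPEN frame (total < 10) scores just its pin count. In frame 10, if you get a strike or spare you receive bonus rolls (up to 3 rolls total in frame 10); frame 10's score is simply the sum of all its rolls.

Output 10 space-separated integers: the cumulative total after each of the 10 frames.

Answer: 16 22 30 39 46 54 63 79 85 98

Derivation:
Frame 1: STRIKE. 10 + next two rolls (3+3) = 16. Cumulative: 16
Frame 2: OPEN (3+3=6). Cumulative: 22
Frame 3: OPEN (7+1=8). Cumulative: 30
Frame 4: OPEN (9+0=9). Cumulative: 39
Frame 5: OPEN (4+3=7). Cumulative: 46
Frame 6: OPEN (8+0=8). Cumulative: 54
Frame 7: OPEN (7+2=9). Cumulative: 63
Frame 8: SPARE (3+7=10). 10 + next roll (6) = 16. Cumulative: 79
Frame 9: OPEN (6+0=6). Cumulative: 85
Frame 10: STRIKE. Sum of all frame-10 rolls (10+1+2) = 13. Cumulative: 98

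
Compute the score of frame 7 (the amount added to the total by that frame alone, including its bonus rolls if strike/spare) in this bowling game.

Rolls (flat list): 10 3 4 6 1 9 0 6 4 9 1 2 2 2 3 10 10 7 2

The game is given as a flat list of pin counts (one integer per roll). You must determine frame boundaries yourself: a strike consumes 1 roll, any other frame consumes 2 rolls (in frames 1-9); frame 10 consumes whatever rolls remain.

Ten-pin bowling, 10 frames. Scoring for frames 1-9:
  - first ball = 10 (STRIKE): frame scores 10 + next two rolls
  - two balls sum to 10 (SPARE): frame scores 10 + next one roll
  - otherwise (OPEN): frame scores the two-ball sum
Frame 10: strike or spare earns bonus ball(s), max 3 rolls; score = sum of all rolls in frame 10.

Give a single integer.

Frame 1: STRIKE. 10 + next two rolls (3+4) = 17. Cumulative: 17
Frame 2: OPEN (3+4=7). Cumulative: 24
Frame 3: OPEN (6+1=7). Cumulative: 31
Frame 4: OPEN (9+0=9). Cumulative: 40
Frame 5: SPARE (6+4=10). 10 + next roll (9) = 19. Cumulative: 59
Frame 6: SPARE (9+1=10). 10 + next roll (2) = 12. Cumulative: 71
Frame 7: OPEN (2+2=4). Cumulative: 75
Frame 8: OPEN (2+3=5). Cumulative: 80
Frame 9: STRIKE. 10 + next two rolls (10+7) = 27. Cumulative: 107

Answer: 4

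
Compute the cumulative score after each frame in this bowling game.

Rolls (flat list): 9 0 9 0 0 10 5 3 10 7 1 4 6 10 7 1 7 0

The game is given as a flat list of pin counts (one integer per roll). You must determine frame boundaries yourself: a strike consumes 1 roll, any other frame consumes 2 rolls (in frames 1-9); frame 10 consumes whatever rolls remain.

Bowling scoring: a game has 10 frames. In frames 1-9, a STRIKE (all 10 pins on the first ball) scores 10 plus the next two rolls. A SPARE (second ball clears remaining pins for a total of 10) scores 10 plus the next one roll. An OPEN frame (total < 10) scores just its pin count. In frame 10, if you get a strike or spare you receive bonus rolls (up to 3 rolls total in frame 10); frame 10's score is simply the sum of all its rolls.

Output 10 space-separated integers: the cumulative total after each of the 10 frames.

Frame 1: OPEN (9+0=9). Cumulative: 9
Frame 2: OPEN (9+0=9). Cumulative: 18
Frame 3: SPARE (0+10=10). 10 + next roll (5) = 15. Cumulative: 33
Frame 4: OPEN (5+3=8). Cumulative: 41
Frame 5: STRIKE. 10 + next two rolls (7+1) = 18. Cumulative: 59
Frame 6: OPEN (7+1=8). Cumulative: 67
Frame 7: SPARE (4+6=10). 10 + next roll (10) = 20. Cumulative: 87
Frame 8: STRIKE. 10 + next two rolls (7+1) = 18. Cumulative: 105
Frame 9: OPEN (7+1=8). Cumulative: 113
Frame 10: OPEN. Sum of all frame-10 rolls (7+0) = 7. Cumulative: 120

Answer: 9 18 33 41 59 67 87 105 113 120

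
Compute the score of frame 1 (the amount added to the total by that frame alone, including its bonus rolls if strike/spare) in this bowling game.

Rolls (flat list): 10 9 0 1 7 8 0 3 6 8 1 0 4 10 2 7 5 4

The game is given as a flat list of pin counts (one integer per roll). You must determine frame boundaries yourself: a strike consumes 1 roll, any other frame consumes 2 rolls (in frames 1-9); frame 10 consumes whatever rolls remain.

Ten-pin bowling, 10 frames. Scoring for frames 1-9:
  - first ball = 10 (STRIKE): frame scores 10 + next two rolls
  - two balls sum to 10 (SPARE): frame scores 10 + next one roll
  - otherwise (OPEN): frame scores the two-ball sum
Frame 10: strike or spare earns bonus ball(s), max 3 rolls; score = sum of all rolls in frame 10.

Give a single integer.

Frame 1: STRIKE. 10 + next two rolls (9+0) = 19. Cumulative: 19
Frame 2: OPEN (9+0=9). Cumulative: 28
Frame 3: OPEN (1+7=8). Cumulative: 36

Answer: 19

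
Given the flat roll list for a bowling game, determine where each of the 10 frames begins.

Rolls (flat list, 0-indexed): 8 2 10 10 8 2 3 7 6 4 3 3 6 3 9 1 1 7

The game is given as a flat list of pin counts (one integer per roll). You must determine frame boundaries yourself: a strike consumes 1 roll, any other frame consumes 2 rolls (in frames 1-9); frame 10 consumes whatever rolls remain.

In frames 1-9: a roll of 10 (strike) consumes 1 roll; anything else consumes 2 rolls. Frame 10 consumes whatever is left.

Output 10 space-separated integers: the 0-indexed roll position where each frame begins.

Answer: 0 2 3 4 6 8 10 12 14 16

Derivation:
Frame 1 starts at roll index 0: rolls=8,2 (sum=10), consumes 2 rolls
Frame 2 starts at roll index 2: roll=10 (strike), consumes 1 roll
Frame 3 starts at roll index 3: roll=10 (strike), consumes 1 roll
Frame 4 starts at roll index 4: rolls=8,2 (sum=10), consumes 2 rolls
Frame 5 starts at roll index 6: rolls=3,7 (sum=10), consumes 2 rolls
Frame 6 starts at roll index 8: rolls=6,4 (sum=10), consumes 2 rolls
Frame 7 starts at roll index 10: rolls=3,3 (sum=6), consumes 2 rolls
Frame 8 starts at roll index 12: rolls=6,3 (sum=9), consumes 2 rolls
Frame 9 starts at roll index 14: rolls=9,1 (sum=10), consumes 2 rolls
Frame 10 starts at roll index 16: 2 remaining rolls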